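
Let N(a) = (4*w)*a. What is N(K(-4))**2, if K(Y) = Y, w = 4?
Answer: 4096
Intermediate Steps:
N(a) = 16*a (N(a) = (4*4)*a = 16*a)
N(K(-4))**2 = (16*(-4))**2 = (-64)**2 = 4096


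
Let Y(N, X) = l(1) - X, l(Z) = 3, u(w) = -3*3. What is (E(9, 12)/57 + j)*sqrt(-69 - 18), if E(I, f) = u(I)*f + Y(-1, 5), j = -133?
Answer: -7691*I*sqrt(87)/57 ≈ -1258.5*I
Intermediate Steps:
u(w) = -9
Y(N, X) = 3 - X
E(I, f) = -2 - 9*f (E(I, f) = -9*f + (3 - 1*5) = -9*f + (3 - 5) = -9*f - 2 = -2 - 9*f)
(E(9, 12)/57 + j)*sqrt(-69 - 18) = ((-2 - 9*12)/57 - 133)*sqrt(-69 - 18) = ((-2 - 108)*(1/57) - 133)*sqrt(-87) = (-110*1/57 - 133)*(I*sqrt(87)) = (-110/57 - 133)*(I*sqrt(87)) = -7691*I*sqrt(87)/57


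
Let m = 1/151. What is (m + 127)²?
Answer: 367795684/22801 ≈ 16131.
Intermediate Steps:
m = 1/151 ≈ 0.0066225
(m + 127)² = (1/151 + 127)² = (19178/151)² = 367795684/22801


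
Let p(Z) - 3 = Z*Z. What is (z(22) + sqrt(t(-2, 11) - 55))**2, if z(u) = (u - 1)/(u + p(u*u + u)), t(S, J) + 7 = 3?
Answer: -3868466907098/65567235721 + 42*I*sqrt(59)/256061 ≈ -59.0 + 0.0012599*I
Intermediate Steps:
t(S, J) = -4 (t(S, J) = -7 + 3 = -4)
p(Z) = 3 + Z**2 (p(Z) = 3 + Z*Z = 3 + Z**2)
z(u) = (-1 + u)/(3 + u + (u + u**2)**2) (z(u) = (u - 1)/(u + (3 + (u*u + u)**2)) = (-1 + u)/(u + (3 + (u**2 + u)**2)) = (-1 + u)/(u + (3 + (u + u**2)**2)) = (-1 + u)/(3 + u + (u + u**2)**2))
(z(22) + sqrt(t(-2, 11) - 55))**2 = ((-1 + 22)/(3 + 22 + 22**2*(1 + 22)**2) + sqrt(-4 - 55))**2 = (21/(3 + 22 + 484*23**2) + sqrt(-59))**2 = (21/(3 + 22 + 484*529) + I*sqrt(59))**2 = (21/(3 + 22 + 256036) + I*sqrt(59))**2 = (21/256061 + I*sqrt(59))**2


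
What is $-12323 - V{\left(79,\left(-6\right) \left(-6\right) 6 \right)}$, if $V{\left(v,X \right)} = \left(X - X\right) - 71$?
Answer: $-12252$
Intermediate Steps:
$V{\left(v,X \right)} = -71$ ($V{\left(v,X \right)} = 0 - 71 = -71$)
$-12323 - V{\left(79,\left(-6\right) \left(-6\right) 6 \right)} = -12323 - -71 = -12323 + 71 = -12252$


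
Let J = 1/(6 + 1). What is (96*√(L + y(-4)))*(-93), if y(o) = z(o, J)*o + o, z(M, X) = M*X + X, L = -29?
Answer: -8928*I*√1533/7 ≈ -49938.0*I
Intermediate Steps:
J = ⅐ (J = 1/7 = ⅐ ≈ 0.14286)
z(M, X) = X + M*X
y(o) = o + o*(⅐ + o/7) (y(o) = ((1 + o)/7)*o + o = (⅐ + o/7)*o + o = o*(⅐ + o/7) + o = o + o*(⅐ + o/7))
(96*√(L + y(-4)))*(-93) = (96*√(-29 + (⅐)*(-4)*(8 - 4)))*(-93) = (96*√(-29 + (⅐)*(-4)*4))*(-93) = (96*√(-29 - 16/7))*(-93) = (96*√(-219/7))*(-93) = (96*(I*√1533/7))*(-93) = (96*I*√1533/7)*(-93) = -8928*I*√1533/7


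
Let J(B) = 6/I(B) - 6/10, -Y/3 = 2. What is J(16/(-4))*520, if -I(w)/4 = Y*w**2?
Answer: -2431/8 ≈ -303.88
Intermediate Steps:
Y = -6 (Y = -3*2 = -6)
I(w) = 24*w**2 (I(w) = -(-24)*w**2 = 24*w**2)
J(B) = -3/5 + 1/(4*B**2) (J(B) = 6/((24*B**2)) - 6/10 = 6*(1/(24*B**2)) - 6*1/10 = 1/(4*B**2) - 3/5 = -3/5 + 1/(4*B**2))
J(16/(-4))*520 = (-3/5 + 1/(4*(16/(-4))**2))*520 = (-3/5 + 1/(4*(16*(-1/4))**2))*520 = (-3/5 + (1/4)/(-4)**2)*520 = (-3/5 + (1/4)*(1/16))*520 = (-3/5 + 1/64)*520 = -187/320*520 = -2431/8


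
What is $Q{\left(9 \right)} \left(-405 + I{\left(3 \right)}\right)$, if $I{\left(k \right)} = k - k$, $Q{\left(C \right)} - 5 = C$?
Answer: $-5670$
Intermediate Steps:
$Q{\left(C \right)} = 5 + C$
$I{\left(k \right)} = 0$
$Q{\left(9 \right)} \left(-405 + I{\left(3 \right)}\right) = \left(5 + 9\right) \left(-405 + 0\right) = 14 \left(-405\right) = -5670$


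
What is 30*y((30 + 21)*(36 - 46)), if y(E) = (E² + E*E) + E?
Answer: 15590700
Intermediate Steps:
y(E) = E + 2*E² (y(E) = (E² + E²) + E = 2*E² + E = E + 2*E²)
30*y((30 + 21)*(36 - 46)) = 30*(((30 + 21)*(36 - 46))*(1 + 2*((30 + 21)*(36 - 46)))) = 30*((51*(-10))*(1 + 2*(51*(-10)))) = 30*(-510*(1 + 2*(-510))) = 30*(-510*(1 - 1020)) = 30*(-510*(-1019)) = 30*519690 = 15590700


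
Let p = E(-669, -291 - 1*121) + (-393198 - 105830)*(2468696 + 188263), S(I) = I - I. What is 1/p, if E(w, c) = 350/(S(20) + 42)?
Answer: -3/3977690807531 ≈ -7.5421e-13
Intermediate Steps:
S(I) = 0
E(w, c) = 25/3 (E(w, c) = 350/(0 + 42) = 350/42 = 350*(1/42) = 25/3)
p = -3977690807531/3 (p = 25/3 + (-393198 - 105830)*(2468696 + 188263) = 25/3 - 499028*2656959 = 25/3 - 1325896935852 = -3977690807531/3 ≈ -1.3259e+12)
1/p = 1/(-3977690807531/3) = -3/3977690807531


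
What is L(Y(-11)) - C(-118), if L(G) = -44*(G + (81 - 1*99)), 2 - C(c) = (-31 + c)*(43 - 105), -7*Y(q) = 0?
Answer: 10028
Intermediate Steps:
Y(q) = 0 (Y(q) = -⅐*0 = 0)
C(c) = -1920 + 62*c (C(c) = 2 - (-31 + c)*(43 - 105) = 2 - (-31 + c)*(-62) = 2 - (1922 - 62*c) = 2 + (-1922 + 62*c) = -1920 + 62*c)
L(G) = 792 - 44*G (L(G) = -44*(G + (81 - 99)) = -44*(G - 18) = -44*(-18 + G) = 792 - 44*G)
L(Y(-11)) - C(-118) = (792 - 44*0) - (-1920 + 62*(-118)) = (792 + 0) - (-1920 - 7316) = 792 - 1*(-9236) = 792 + 9236 = 10028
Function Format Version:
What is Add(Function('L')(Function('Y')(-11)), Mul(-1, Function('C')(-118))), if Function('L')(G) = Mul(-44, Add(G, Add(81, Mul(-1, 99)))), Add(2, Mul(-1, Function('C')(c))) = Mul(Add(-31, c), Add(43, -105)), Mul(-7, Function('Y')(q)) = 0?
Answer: 10028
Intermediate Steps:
Function('Y')(q) = 0 (Function('Y')(q) = Mul(Rational(-1, 7), 0) = 0)
Function('C')(c) = Add(-1920, Mul(62, c)) (Function('C')(c) = Add(2, Mul(-1, Mul(Add(-31, c), Add(43, -105)))) = Add(2, Mul(-1, Mul(Add(-31, c), -62))) = Add(2, Mul(-1, Add(1922, Mul(-62, c)))) = Add(2, Add(-1922, Mul(62, c))) = Add(-1920, Mul(62, c)))
Function('L')(G) = Add(792, Mul(-44, G)) (Function('L')(G) = Mul(-44, Add(G, Add(81, -99))) = Mul(-44, Add(G, -18)) = Mul(-44, Add(-18, G)) = Add(792, Mul(-44, G)))
Add(Function('L')(Function('Y')(-11)), Mul(-1, Function('C')(-118))) = Add(Add(792, Mul(-44, 0)), Mul(-1, Add(-1920, Mul(62, -118)))) = Add(Add(792, 0), Mul(-1, Add(-1920, -7316))) = Add(792, Mul(-1, -9236)) = Add(792, 9236) = 10028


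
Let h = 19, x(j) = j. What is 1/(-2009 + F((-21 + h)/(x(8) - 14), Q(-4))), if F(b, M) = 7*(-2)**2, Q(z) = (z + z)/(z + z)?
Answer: -1/1981 ≈ -0.00050480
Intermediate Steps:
Q(z) = 1 (Q(z) = (2*z)/((2*z)) = (2*z)*(1/(2*z)) = 1)
F(b, M) = 28 (F(b, M) = 7*4 = 28)
1/(-2009 + F((-21 + h)/(x(8) - 14), Q(-4))) = 1/(-2009 + 28) = 1/(-1981) = -1/1981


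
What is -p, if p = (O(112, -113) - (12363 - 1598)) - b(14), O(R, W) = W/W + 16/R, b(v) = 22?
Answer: 75501/7 ≈ 10786.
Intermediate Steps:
O(R, W) = 1 + 16/R
p = -75501/7 (p = ((16 + 112)/112 - (12363 - 1598)) - 1*22 = ((1/112)*128 - 1*10765) - 22 = (8/7 - 10765) - 22 = -75347/7 - 22 = -75501/7 ≈ -10786.)
-p = -1*(-75501/7) = 75501/7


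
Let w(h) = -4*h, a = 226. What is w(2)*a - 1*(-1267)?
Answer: -541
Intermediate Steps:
w(2)*a - 1*(-1267) = -4*2*226 - 1*(-1267) = -8*226 + 1267 = -1808 + 1267 = -541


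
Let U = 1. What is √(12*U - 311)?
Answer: I*√299 ≈ 17.292*I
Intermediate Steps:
√(12*U - 311) = √(12*1 - 311) = √(12 - 311) = √(-299) = I*√299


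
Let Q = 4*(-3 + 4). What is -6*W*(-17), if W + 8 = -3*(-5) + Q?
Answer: 1122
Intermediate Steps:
Q = 4 (Q = 4*1 = 4)
W = 11 (W = -8 + (-3*(-5) + 4) = -8 + (15 + 4) = -8 + 19 = 11)
-6*W*(-17) = -6*11*(-17) = -66*(-17) = 1122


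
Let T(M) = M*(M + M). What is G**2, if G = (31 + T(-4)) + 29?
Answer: 8464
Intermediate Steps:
T(M) = 2*M**2 (T(M) = M*(2*M) = 2*M**2)
G = 92 (G = (31 + 2*(-4)**2) + 29 = (31 + 2*16) + 29 = (31 + 32) + 29 = 63 + 29 = 92)
G**2 = 92**2 = 8464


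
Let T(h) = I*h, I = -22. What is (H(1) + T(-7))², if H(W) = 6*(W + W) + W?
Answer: 27889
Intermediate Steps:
T(h) = -22*h
H(W) = 13*W (H(W) = 6*(2*W) + W = 12*W + W = 13*W)
(H(1) + T(-7))² = (13*1 - 22*(-7))² = (13 + 154)² = 167² = 27889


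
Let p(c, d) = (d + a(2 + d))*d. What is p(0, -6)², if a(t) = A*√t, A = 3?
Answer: -2592*I ≈ -2592.0*I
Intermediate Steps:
a(t) = 3*√t
p(c, d) = d*(d + 3*√(2 + d)) (p(c, d) = (d + 3*√(2 + d))*d = d*(d + 3*√(2 + d)))
p(0, -6)² = (-6*(-6 + 3*√(2 - 6)))² = (-6*(-6 + 3*√(-4)))² = (-6*(-6 + 3*(2*I)))² = (-6*(-6 + 6*I))² = (36 - 36*I)²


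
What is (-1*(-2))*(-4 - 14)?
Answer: -36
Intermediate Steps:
(-1*(-2))*(-4 - 14) = 2*(-18) = -36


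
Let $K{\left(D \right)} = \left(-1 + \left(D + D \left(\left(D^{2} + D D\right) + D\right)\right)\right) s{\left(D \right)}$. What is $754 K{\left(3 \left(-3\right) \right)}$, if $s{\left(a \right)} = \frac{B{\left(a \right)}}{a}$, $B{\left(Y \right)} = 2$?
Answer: $\frac{2091596}{9} \approx 2.324 \cdot 10^{5}$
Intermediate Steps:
$s{\left(a \right)} = \frac{2}{a}$
$K{\left(D \right)} = \frac{2 \left(-1 + D + D \left(D + 2 D^{2}\right)\right)}{D}$ ($K{\left(D \right)} = \left(-1 + \left(D + D \left(\left(D^{2} + D D\right) + D\right)\right)\right) \frac{2}{D} = \left(-1 + \left(D + D \left(\left(D^{2} + D^{2}\right) + D\right)\right)\right) \frac{2}{D} = \left(-1 + \left(D + D \left(2 D^{2} + D\right)\right)\right) \frac{2}{D} = \left(-1 + \left(D + D \left(D + 2 D^{2}\right)\right)\right) \frac{2}{D} = \left(-1 + D + D \left(D + 2 D^{2}\right)\right) \frac{2}{D} = \frac{2 \left(-1 + D + D \left(D + 2 D^{2}\right)\right)}{D}$)
$754 K{\left(3 \left(-3\right) \right)} = 754 \left(2 - \frac{2}{3 \left(-3\right)} + 2 \cdot 3 \left(-3\right) + 4 \left(3 \left(-3\right)\right)^{2}\right) = 754 \left(2 - \frac{2}{-9} + 2 \left(-9\right) + 4 \left(-9\right)^{2}\right) = 754 \left(2 - - \frac{2}{9} - 18 + 4 \cdot 81\right) = 754 \left(2 + \frac{2}{9} - 18 + 324\right) = 754 \cdot \frac{2774}{9} = \frac{2091596}{9}$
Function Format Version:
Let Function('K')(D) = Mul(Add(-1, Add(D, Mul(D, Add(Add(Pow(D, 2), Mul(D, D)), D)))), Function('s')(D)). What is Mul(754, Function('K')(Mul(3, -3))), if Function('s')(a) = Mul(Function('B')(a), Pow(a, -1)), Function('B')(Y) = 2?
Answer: Rational(2091596, 9) ≈ 2.3240e+5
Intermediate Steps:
Function('s')(a) = Mul(2, Pow(a, -1))
Function('K')(D) = Mul(2, Pow(D, -1), Add(-1, D, Mul(D, Add(D, Mul(2, Pow(D, 2)))))) (Function('K')(D) = Mul(Add(-1, Add(D, Mul(D, Add(Add(Pow(D, 2), Mul(D, D)), D)))), Mul(2, Pow(D, -1))) = Mul(Add(-1, Add(D, Mul(D, Add(Add(Pow(D, 2), Pow(D, 2)), D)))), Mul(2, Pow(D, -1))) = Mul(Add(-1, Add(D, Mul(D, Add(Mul(2, Pow(D, 2)), D)))), Mul(2, Pow(D, -1))) = Mul(Add(-1, Add(D, Mul(D, Add(D, Mul(2, Pow(D, 2)))))), Mul(2, Pow(D, -1))) = Mul(Add(-1, D, Mul(D, Add(D, Mul(2, Pow(D, 2))))), Mul(2, Pow(D, -1))) = Mul(2, Pow(D, -1), Add(-1, D, Mul(D, Add(D, Mul(2, Pow(D, 2)))))))
Mul(754, Function('K')(Mul(3, -3))) = Mul(754, Add(2, Mul(-2, Pow(Mul(3, -3), -1)), Mul(2, Mul(3, -3)), Mul(4, Pow(Mul(3, -3), 2)))) = Mul(754, Add(2, Mul(-2, Pow(-9, -1)), Mul(2, -9), Mul(4, Pow(-9, 2)))) = Mul(754, Add(2, Mul(-2, Rational(-1, 9)), -18, Mul(4, 81))) = Mul(754, Add(2, Rational(2, 9), -18, 324)) = Mul(754, Rational(2774, 9)) = Rational(2091596, 9)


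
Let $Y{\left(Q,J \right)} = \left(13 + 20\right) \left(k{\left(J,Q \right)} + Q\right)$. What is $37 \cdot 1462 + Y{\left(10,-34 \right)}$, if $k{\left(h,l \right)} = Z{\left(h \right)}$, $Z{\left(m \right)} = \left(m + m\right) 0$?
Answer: $54424$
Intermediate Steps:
$Z{\left(m \right)} = 0$ ($Z{\left(m \right)} = 2 m 0 = 0$)
$k{\left(h,l \right)} = 0$
$Y{\left(Q,J \right)} = 33 Q$ ($Y{\left(Q,J \right)} = \left(13 + 20\right) \left(0 + Q\right) = 33 Q$)
$37 \cdot 1462 + Y{\left(10,-34 \right)} = 37 \cdot 1462 + 33 \cdot 10 = 54094 + 330 = 54424$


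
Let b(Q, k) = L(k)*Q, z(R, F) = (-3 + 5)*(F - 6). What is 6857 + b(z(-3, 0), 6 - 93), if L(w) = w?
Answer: 7901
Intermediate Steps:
z(R, F) = -12 + 2*F (z(R, F) = 2*(-6 + F) = -12 + 2*F)
b(Q, k) = Q*k (b(Q, k) = k*Q = Q*k)
6857 + b(z(-3, 0), 6 - 93) = 6857 + (-12 + 2*0)*(6 - 93) = 6857 + (-12 + 0)*(-87) = 6857 - 12*(-87) = 6857 + 1044 = 7901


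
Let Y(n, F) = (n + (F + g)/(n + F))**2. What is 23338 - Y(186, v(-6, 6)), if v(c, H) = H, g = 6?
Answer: -2888001/256 ≈ -11281.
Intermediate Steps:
Y(n, F) = (n + (6 + F)/(F + n))**2 (Y(n, F) = (n + (F + 6)/(n + F))**2 = (n + (6 + F)/(F + n))**2)
23338 - Y(186, v(-6, 6)) = 23338 - (6 + 6 + 186**2 + 6*186)**2/(6 + 186)**2 = 23338 - (6 + 6 + 34596 + 1116)**2/192**2 = 23338 - 35724**2/36864 = 23338 - 1276204176/36864 = 23338 - 1*8862529/256 = 23338 - 8862529/256 = -2888001/256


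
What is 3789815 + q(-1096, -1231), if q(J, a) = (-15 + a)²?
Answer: 5342331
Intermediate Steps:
3789815 + q(-1096, -1231) = 3789815 + (-15 - 1231)² = 3789815 + (-1246)² = 3789815 + 1552516 = 5342331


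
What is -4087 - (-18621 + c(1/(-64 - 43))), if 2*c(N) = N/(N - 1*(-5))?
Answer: 15522313/1068 ≈ 14534.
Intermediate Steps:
c(N) = N/(2*(5 + N)) (c(N) = (N/(N - 1*(-5)))/2 = (N/(N + 5))/2 = (N/(5 + N))/2 = N/(2*(5 + N)))
-4087 - (-18621 + c(1/(-64 - 43))) = -4087 - (-18621 + 1/(2*(-64 - 43)*(5 + 1/(-64 - 43)))) = -4087 - (-18621 + (½)/(-107*(5 + 1/(-107)))) = -4087 - (-18621 + (½)*(-1/107)/(5 - 1/107)) = -4087 - (-18621 + (½)*(-1/107)/(534/107)) = -4087 - (-18621 + (½)*(-1/107)*(107/534)) = -4087 - (-18621 - 1/1068) = -4087 - 1*(-19887229/1068) = -4087 + 19887229/1068 = 15522313/1068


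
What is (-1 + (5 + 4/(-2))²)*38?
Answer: 304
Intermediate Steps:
(-1 + (5 + 4/(-2))²)*38 = (-1 + (5 + 4*(-½))²)*38 = (-1 + (5 - 2)²)*38 = (-1 + 3²)*38 = (-1 + 9)*38 = 8*38 = 304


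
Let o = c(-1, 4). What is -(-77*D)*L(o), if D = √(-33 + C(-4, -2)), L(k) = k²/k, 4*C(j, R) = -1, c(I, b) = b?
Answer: 154*I*√133 ≈ 1776.0*I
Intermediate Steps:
o = 4
C(j, R) = -¼ (C(j, R) = (¼)*(-1) = -¼)
L(k) = k
D = I*√133/2 (D = √(-33 - ¼) = √(-133/4) = I*√133/2 ≈ 5.7663*I)
-(-77*D)*L(o) = -(-77*I*√133/2)*4 = -(-154)*I*√133 = 154*I*√133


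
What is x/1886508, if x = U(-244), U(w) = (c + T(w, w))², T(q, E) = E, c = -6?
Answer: 15625/471627 ≈ 0.033130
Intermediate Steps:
U(w) = (-6 + w)²
x = 62500 (x = (-6 - 244)² = (-250)² = 62500)
x/1886508 = 62500/1886508 = 62500*(1/1886508) = 15625/471627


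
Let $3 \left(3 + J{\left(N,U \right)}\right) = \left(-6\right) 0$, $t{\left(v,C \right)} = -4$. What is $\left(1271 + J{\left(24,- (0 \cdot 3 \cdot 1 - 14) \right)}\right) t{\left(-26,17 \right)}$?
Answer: $-5072$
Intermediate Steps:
$J{\left(N,U \right)} = -3$ ($J{\left(N,U \right)} = -3 + \frac{\left(-6\right) 0}{3} = -3 + \frac{1}{3} \cdot 0 = -3 + 0 = -3$)
$\left(1271 + J{\left(24,- (0 \cdot 3 \cdot 1 - 14) \right)}\right) t{\left(-26,17 \right)} = \left(1271 - 3\right) \left(-4\right) = 1268 \left(-4\right) = -5072$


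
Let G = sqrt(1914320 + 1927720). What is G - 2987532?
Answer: -2987532 + 2*sqrt(960510) ≈ -2.9856e+6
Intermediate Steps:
G = 2*sqrt(960510) (G = sqrt(3842040) = 2*sqrt(960510) ≈ 1960.1)
G - 2987532 = 2*sqrt(960510) - 2987532 = -2987532 + 2*sqrt(960510)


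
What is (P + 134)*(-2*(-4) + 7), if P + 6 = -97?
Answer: 465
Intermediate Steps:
P = -103 (P = -6 - 97 = -103)
(P + 134)*(-2*(-4) + 7) = (-103 + 134)*(-2*(-4) + 7) = 31*(8 + 7) = 31*15 = 465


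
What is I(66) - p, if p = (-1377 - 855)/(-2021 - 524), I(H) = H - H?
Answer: -2232/2545 ≈ -0.87701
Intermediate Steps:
I(H) = 0
p = 2232/2545 (p = -2232/(-2545) = -2232*(-1/2545) = 2232/2545 ≈ 0.87701)
I(66) - p = 0 - 1*2232/2545 = 0 - 2232/2545 = -2232/2545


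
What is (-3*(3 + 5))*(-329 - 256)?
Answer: 14040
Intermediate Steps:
(-3*(3 + 5))*(-329 - 256) = -3*8*(-585) = -24*(-585) = 14040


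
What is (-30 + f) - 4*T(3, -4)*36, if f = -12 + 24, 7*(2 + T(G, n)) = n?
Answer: 2466/7 ≈ 352.29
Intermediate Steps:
T(G, n) = -2 + n/7
f = 12
(-30 + f) - 4*T(3, -4)*36 = (-30 + 12) - 4*(-2 + (1/7)*(-4))*36 = -18 - 4*(-2 - 4/7)*36 = -18 - (-72)*36/7 = -18 - 4*(-648/7) = -18 + 2592/7 = 2466/7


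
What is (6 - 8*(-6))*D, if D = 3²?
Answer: 486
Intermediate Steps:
D = 9
(6 - 8*(-6))*D = (6 - 8*(-6))*9 = (6 + 48)*9 = 54*9 = 486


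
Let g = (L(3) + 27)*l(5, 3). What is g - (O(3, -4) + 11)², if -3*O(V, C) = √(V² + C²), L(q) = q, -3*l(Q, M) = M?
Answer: -1054/9 ≈ -117.11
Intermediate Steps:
l(Q, M) = -M/3
O(V, C) = -√(C² + V²)/3 (O(V, C) = -√(V² + C²)/3 = -√(C² + V²)/3)
g = -30 (g = (3 + 27)*(-⅓*3) = 30*(-1) = -30)
g - (O(3, -4) + 11)² = -30 - (-√((-4)² + 3²)/3 + 11)² = -30 - (-√(16 + 9)/3 + 11)² = -30 - (-√25/3 + 11)² = -30 - (-⅓*5 + 11)² = -30 - (-5/3 + 11)² = -30 - (28/3)² = -30 - 1*784/9 = -30 - 784/9 = -1054/9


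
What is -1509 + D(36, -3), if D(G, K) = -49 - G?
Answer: -1594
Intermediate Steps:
-1509 + D(36, -3) = -1509 + (-49 - 1*36) = -1509 + (-49 - 36) = -1509 - 85 = -1594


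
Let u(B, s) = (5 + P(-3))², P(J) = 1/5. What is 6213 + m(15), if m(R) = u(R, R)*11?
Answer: 162761/25 ≈ 6510.4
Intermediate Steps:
P(J) = ⅕
u(B, s) = 676/25 (u(B, s) = (5 + ⅕)² = (26/5)² = 676/25)
m(R) = 7436/25 (m(R) = (676/25)*11 = 7436/25)
6213 + m(15) = 6213 + 7436/25 = 162761/25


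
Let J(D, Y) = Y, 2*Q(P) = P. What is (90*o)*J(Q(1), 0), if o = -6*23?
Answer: 0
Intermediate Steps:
Q(P) = P/2
o = -138 (o = -1*138 = -138)
(90*o)*J(Q(1), 0) = (90*(-138))*0 = -12420*0 = 0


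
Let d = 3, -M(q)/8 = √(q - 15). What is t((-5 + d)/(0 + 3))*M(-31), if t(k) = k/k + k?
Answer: -8*I*√46/3 ≈ -18.086*I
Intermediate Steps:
M(q) = -8*√(-15 + q) (M(q) = -8*√(q - 15) = -8*√(-15 + q))
t(k) = 1 + k
t((-5 + d)/(0 + 3))*M(-31) = (1 + (-5 + 3)/(0 + 3))*(-8*√(-15 - 31)) = (1 - 2/3)*(-8*I*√46) = (1 - 2*⅓)*(-8*I*√46) = (1 - ⅔)*(-8*I*√46) = (-8*I*√46)/3 = -8*I*√46/3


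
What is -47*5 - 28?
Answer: -263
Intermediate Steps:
-47*5 - 28 = -235 - 28 = -263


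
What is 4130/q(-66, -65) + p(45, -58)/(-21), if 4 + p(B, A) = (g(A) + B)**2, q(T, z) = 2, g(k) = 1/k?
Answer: 46362145/23548 ≈ 1968.8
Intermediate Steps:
p(B, A) = -4 + (B + 1/A)**2 (p(B, A) = -4 + (1/A + B)**2 = -4 + (B + 1/A)**2)
4130/q(-66, -65) + p(45, -58)/(-21) = 4130/2 + (-4 + (1 - 58*45)**2/(-58)**2)/(-21) = 4130*(1/2) + (-4 + (1 - 2610)**2/3364)*(-1/21) = 2065 + (-4 + (1/3364)*(-2609)**2)*(-1/21) = 2065 + (-4 + (1/3364)*6806881)*(-1/21) = 2065 + (-4 + 6806881/3364)*(-1/21) = 2065 + (6793425/3364)*(-1/21) = 2065 - 2264475/23548 = 46362145/23548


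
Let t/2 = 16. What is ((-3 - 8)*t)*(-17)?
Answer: 5984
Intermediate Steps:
t = 32 (t = 2*16 = 32)
((-3 - 8)*t)*(-17) = ((-3 - 8)*32)*(-17) = -11*32*(-17) = -352*(-17) = 5984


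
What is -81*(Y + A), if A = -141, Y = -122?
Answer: 21303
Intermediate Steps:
-81*(Y + A) = -81*(-122 - 141) = -81*(-263) = 21303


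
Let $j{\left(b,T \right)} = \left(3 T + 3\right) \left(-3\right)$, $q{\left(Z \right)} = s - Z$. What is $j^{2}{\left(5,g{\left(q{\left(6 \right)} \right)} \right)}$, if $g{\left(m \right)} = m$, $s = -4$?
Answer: $6561$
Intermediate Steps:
$q{\left(Z \right)} = -4 - Z$
$j{\left(b,T \right)} = -9 - 9 T$ ($j{\left(b,T \right)} = \left(3 + 3 T\right) \left(-3\right) = -9 - 9 T$)
$j^{2}{\left(5,g{\left(q{\left(6 \right)} \right)} \right)} = \left(-9 - 9 \left(-4 - 6\right)\right)^{2} = \left(-9 - -90\right)^{2} = \left(-9 + 90\right)^{2} = 81^{2} = 6561$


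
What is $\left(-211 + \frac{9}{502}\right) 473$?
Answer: $- \frac{50096849}{502} \approx -99795.0$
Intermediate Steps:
$\left(-211 + \frac{9}{502}\right) 473 = \left(- \frac{105913}{502}\right) 473 = - \frac{50096849}{502}$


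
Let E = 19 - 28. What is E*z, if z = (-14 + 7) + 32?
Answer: -225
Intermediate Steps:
z = 25 (z = -7 + 32 = 25)
E = -9
E*z = -9*25 = -225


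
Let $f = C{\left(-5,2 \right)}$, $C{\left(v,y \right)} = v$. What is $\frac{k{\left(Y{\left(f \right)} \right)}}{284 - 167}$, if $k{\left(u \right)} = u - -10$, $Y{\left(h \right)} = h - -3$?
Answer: $\frac{8}{117} \approx 0.068376$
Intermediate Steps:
$f = -5$
$Y{\left(h \right)} = 3 + h$ ($Y{\left(h \right)} = h + 3 = 3 + h$)
$k{\left(u \right)} = 10 + u$ ($k{\left(u \right)} = u + 10 = 10 + u$)
$\frac{k{\left(Y{\left(f \right)} \right)}}{284 - 167} = \frac{10 + \left(3 - 5\right)}{284 - 167} = \frac{10 - 2}{284 - 167} = \frac{8}{117}$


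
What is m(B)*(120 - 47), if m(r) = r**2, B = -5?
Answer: 1825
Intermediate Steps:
m(B)*(120 - 47) = (-5)**2*(120 - 47) = 25*73 = 1825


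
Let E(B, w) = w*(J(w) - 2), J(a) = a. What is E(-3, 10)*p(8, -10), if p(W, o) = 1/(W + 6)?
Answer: 40/7 ≈ 5.7143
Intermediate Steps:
E(B, w) = w*(-2 + w) (E(B, w) = w*(w - 2) = w*(-2 + w))
p(W, o) = 1/(6 + W)
E(-3, 10)*p(8, -10) = (10*(-2 + 10))/(6 + 8) = (10*8)/14 = 80*(1/14) = 40/7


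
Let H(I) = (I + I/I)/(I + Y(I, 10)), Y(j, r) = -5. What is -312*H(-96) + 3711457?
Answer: 374827517/101 ≈ 3.7112e+6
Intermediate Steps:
H(I) = (1 + I)/(-5 + I) (H(I) = (I + I/I)/(I - 5) = (I + 1)/(-5 + I) = (1 + I)/(-5 + I))
-312*H(-96) + 3711457 = -312*(1 - 96)/(-5 - 96) + 3711457 = -312*(-95)/(-101) + 3711457 = -(-312)*(-95)/101 + 3711457 = -312*95/101 + 3711457 = -29640/101 + 3711457 = 374827517/101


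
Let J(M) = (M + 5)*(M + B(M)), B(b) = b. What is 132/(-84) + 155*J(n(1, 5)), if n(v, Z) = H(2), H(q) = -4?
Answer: -8691/7 ≈ -1241.6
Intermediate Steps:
n(v, Z) = -4
J(M) = 2*M*(5 + M) (J(M) = (M + 5)*(M + M) = (5 + M)*(2*M) = 2*M*(5 + M))
132/(-84) + 155*J(n(1, 5)) = 132/(-84) + 155*(2*(-4)*(5 - 4)) = 132*(-1/84) + 155*(2*(-4)*1) = -11/7 + 155*(-8) = -11/7 - 1240 = -8691/7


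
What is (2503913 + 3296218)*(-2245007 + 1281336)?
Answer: -5589418040901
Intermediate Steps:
(2503913 + 3296218)*(-2245007 + 1281336) = 5800131*(-963671) = -5589418040901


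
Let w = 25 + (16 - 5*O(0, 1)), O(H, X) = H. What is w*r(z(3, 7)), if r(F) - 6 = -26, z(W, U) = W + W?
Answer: -820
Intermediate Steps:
z(W, U) = 2*W
r(F) = -20 (r(F) = 6 - 26 = -20)
w = 41 (w = 25 + (16 - 5*0) = 25 + (16 - 1*0) = 25 + (16 + 0) = 25 + 16 = 41)
w*r(z(3, 7)) = 41*(-20) = -820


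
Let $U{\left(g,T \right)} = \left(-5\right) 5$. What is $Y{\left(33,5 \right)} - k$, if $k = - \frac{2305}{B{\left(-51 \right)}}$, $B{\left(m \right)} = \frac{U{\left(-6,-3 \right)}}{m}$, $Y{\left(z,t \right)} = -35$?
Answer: $\frac{23336}{5} \approx 4667.2$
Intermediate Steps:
$U{\left(g,T \right)} = -25$
$B{\left(m \right)} = - \frac{25}{m}$
$k = - \frac{23511}{5}$ ($k = - \frac{2305}{\left(-25\right) \frac{1}{-51}} = - \frac{2305}{\left(-25\right) \left(- \frac{1}{51}\right)} = - \frac{2305}{\frac{25}{51}} = \left(-2305\right) \frac{51}{25} = - \frac{23511}{5} \approx -4702.2$)
$Y{\left(33,5 \right)} - k = -35 - - \frac{23511}{5} = -35 + \frac{23511}{5} = \frac{23336}{5}$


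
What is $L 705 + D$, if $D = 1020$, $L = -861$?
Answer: $-605985$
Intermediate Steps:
$L 705 + D = \left(-861\right) 705 + 1020 = -607005 + 1020 = -605985$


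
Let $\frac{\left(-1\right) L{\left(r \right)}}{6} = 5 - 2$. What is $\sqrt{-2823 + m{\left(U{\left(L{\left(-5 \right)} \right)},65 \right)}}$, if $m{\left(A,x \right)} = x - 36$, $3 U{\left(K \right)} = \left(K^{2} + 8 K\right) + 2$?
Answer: $i \sqrt{2794} \approx 52.858 i$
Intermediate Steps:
$L{\left(r \right)} = -18$ ($L{\left(r \right)} = - 6 \left(5 - 2\right) = \left(-6\right) 3 = -18$)
$U{\left(K \right)} = \frac{2}{3} + \frac{K^{2}}{3} + \frac{8 K}{3}$ ($U{\left(K \right)} = \frac{\left(K^{2} + 8 K\right) + 2}{3} = \frac{2 + K^{2} + 8 K}{3} = \frac{2}{3} + \frac{K^{2}}{3} + \frac{8 K}{3}$)
$m{\left(A,x \right)} = -36 + x$
$\sqrt{-2823 + m{\left(U{\left(L{\left(-5 \right)} \right)},65 \right)}} = \sqrt{-2823 + \left(-36 + 65\right)} = \sqrt{-2823 + 29} = \sqrt{-2794} = i \sqrt{2794}$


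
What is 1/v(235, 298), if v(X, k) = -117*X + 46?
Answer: -1/27449 ≈ -3.6431e-5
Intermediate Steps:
v(X, k) = 46 - 117*X
1/v(235, 298) = 1/(46 - 117*235) = 1/(46 - 27495) = 1/(-27449) = -1/27449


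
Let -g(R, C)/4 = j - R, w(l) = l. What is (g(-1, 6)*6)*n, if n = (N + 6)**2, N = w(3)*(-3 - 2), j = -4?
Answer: 5832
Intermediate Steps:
g(R, C) = 16 + 4*R (g(R, C) = -4*(-4 - R) = 16 + 4*R)
N = -15 (N = 3*(-3 - 2) = 3*(-5) = -15)
n = 81 (n = (-15 + 6)**2 = (-9)**2 = 81)
(g(-1, 6)*6)*n = ((16 + 4*(-1))*6)*81 = ((16 - 4)*6)*81 = (12*6)*81 = 72*81 = 5832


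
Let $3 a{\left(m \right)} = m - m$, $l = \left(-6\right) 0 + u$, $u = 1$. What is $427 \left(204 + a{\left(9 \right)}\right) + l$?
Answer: $87109$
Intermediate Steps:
$l = 1$ ($l = \left(-6\right) 0 + 1 = 0 + 1 = 1$)
$a{\left(m \right)} = 0$ ($a{\left(m \right)} = \frac{m - m}{3} = \frac{1}{3} \cdot 0 = 0$)
$427 \left(204 + a{\left(9 \right)}\right) + l = 427 \left(204 + 0\right) + 1 = 427 \cdot 204 + 1 = 87108 + 1 = 87109$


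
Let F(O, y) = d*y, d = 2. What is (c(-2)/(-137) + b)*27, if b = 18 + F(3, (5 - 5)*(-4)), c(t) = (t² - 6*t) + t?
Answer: 66204/137 ≈ 483.24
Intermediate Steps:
c(t) = t² - 5*t
F(O, y) = 2*y
b = 18 (b = 18 + 2*((5 - 5)*(-4)) = 18 + 2*(0*(-4)) = 18 + 2*0 = 18 + 0 = 18)
(c(-2)/(-137) + b)*27 = (-2*(-5 - 2)/(-137) + 18)*27 = (-2*(-7)*(-1/137) + 18)*27 = (14*(-1/137) + 18)*27 = (-14/137 + 18)*27 = (2452/137)*27 = 66204/137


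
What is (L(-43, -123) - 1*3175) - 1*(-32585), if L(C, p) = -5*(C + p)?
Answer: 30240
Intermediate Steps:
L(C, p) = -5*C - 5*p
(L(-43, -123) - 1*3175) - 1*(-32585) = ((-5*(-43) - 5*(-123)) - 1*3175) - 1*(-32585) = ((215 + 615) - 3175) + 32585 = (830 - 3175) + 32585 = -2345 + 32585 = 30240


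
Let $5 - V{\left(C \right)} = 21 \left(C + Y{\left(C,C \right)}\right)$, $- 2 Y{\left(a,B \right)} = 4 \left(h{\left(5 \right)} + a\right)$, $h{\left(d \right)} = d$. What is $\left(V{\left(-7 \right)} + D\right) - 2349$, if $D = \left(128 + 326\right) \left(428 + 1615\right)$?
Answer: $925241$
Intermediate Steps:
$Y{\left(a,B \right)} = -10 - 2 a$ ($Y{\left(a,B \right)} = - \frac{4 \left(5 + a\right)}{2} = - \frac{20 + 4 a}{2} = -10 - 2 a$)
$V{\left(C \right)} = 215 + 21 C$ ($V{\left(C \right)} = 5 - 21 \left(C - \left(10 + 2 C\right)\right) = 5 - 21 \left(-10 - C\right) = 5 - \left(-210 - 21 C\right) = 5 + \left(210 + 21 C\right) = 215 + 21 C$)
$D = 927522$ ($D = 454 \cdot 2043 = 927522$)
$\left(V{\left(-7 \right)} + D\right) - 2349 = \left(\left(215 + 21 \left(-7\right)\right) + 927522\right) - 2349 = \left(\left(215 - 147\right) + 927522\right) - 2349 = \left(68 + 927522\right) - 2349 = 927590 - 2349 = 925241$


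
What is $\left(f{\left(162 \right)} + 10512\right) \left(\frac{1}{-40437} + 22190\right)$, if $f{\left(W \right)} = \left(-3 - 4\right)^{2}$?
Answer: $\frac{9476353923269}{40437} \approx 2.3435 \cdot 10^{8}$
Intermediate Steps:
$f{\left(W \right)} = 49$ ($f{\left(W \right)} = \left(-7\right)^{2} = 49$)
$\left(f{\left(162 \right)} + 10512\right) \left(\frac{1}{-40437} + 22190\right) = \left(49 + 10512\right) \left(\frac{1}{-40437} + 22190\right) = 10561 \left(- \frac{1}{40437} + 22190\right) = 10561 \cdot \frac{897297029}{40437} = \frac{9476353923269}{40437}$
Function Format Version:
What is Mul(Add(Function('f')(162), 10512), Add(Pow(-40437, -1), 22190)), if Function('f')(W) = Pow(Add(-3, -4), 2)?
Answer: Rational(9476353923269, 40437) ≈ 2.3435e+8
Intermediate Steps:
Function('f')(W) = 49 (Function('f')(W) = Pow(-7, 2) = 49)
Mul(Add(Function('f')(162), 10512), Add(Pow(-40437, -1), 22190)) = Mul(Add(49, 10512), Add(Pow(-40437, -1), 22190)) = Mul(10561, Add(Rational(-1, 40437), 22190)) = Mul(10561, Rational(897297029, 40437)) = Rational(9476353923269, 40437)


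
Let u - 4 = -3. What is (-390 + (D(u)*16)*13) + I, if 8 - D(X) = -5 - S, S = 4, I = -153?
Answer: 2993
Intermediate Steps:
u = 1 (u = 4 - 3 = 1)
D(X) = 17 (D(X) = 8 - (-5 - 1*4) = 8 - (-5 - 4) = 8 - 1*(-9) = 8 + 9 = 17)
(-390 + (D(u)*16)*13) + I = (-390 + (17*16)*13) - 153 = (-390 + 272*13) - 153 = (-390 + 3536) - 153 = 3146 - 153 = 2993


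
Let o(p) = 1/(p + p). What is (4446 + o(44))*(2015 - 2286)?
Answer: -106028479/88 ≈ -1.2049e+6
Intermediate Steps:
o(p) = 1/(2*p)
(4446 + o(44))*(2015 - 2286) = (4446 + (1/2)/44)*(2015 - 2286) = (4446 + (1/2)*(1/44))*(-271) = (4446 + 1/88)*(-271) = (391249/88)*(-271) = -106028479/88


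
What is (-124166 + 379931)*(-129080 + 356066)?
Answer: 58055074290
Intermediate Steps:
(-124166 + 379931)*(-129080 + 356066) = 255765*226986 = 58055074290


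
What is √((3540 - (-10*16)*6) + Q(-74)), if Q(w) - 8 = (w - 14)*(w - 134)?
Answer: 2*√5703 ≈ 151.04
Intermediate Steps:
Q(w) = 8 + (-134 + w)*(-14 + w) (Q(w) = 8 + (w - 14)*(w - 134) = 8 + (-14 + w)*(-134 + w) = 8 + (-134 + w)*(-14 + w))
√((3540 - (-10*16)*6) + Q(-74)) = √((3540 - (-10*16)*6) + (1884 + (-74)² - 148*(-74))) = √((3540 - (-160)*6) + (1884 + 5476 + 10952)) = √((3540 - 1*(-960)) + 18312) = √((3540 + 960) + 18312) = √(4500 + 18312) = √22812 = 2*√5703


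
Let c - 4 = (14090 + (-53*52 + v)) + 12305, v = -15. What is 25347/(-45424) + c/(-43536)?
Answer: -2667629/2423504 ≈ -1.1007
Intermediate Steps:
c = 23628 (c = 4 + ((14090 + (-53*52 - 15)) + 12305) = 4 + ((14090 + (-2756 - 15)) + 12305) = 4 + ((14090 - 2771) + 12305) = 4 + (11319 + 12305) = 4 + 23624 = 23628)
25347/(-45424) + c/(-43536) = 25347/(-45424) + 23628/(-43536) = 25347*(-1/45424) + 23628*(-1/43536) = -1491/2672 - 1969/3628 = -2667629/2423504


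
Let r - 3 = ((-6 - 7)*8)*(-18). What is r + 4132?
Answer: 6007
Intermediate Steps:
r = 1875 (r = 3 + ((-6 - 7)*8)*(-18) = 3 - 13*8*(-18) = 3 - 104*(-18) = 3 + 1872 = 1875)
r + 4132 = 1875 + 4132 = 6007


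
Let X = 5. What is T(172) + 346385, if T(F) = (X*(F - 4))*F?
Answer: 490865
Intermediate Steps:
T(F) = F*(-20 + 5*F) (T(F) = (5*(F - 4))*F = (5*(-4 + F))*F = (-20 + 5*F)*F = F*(-20 + 5*F))
T(172) + 346385 = 5*172*(-4 + 172) + 346385 = 5*172*168 + 346385 = 144480 + 346385 = 490865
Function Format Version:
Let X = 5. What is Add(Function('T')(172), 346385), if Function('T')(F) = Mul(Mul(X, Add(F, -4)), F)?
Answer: 490865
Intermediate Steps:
Function('T')(F) = Mul(F, Add(-20, Mul(5, F))) (Function('T')(F) = Mul(Mul(5, Add(F, -4)), F) = Mul(Mul(5, Add(-4, F)), F) = Mul(Add(-20, Mul(5, F)), F) = Mul(F, Add(-20, Mul(5, F))))
Add(Function('T')(172), 346385) = Add(Mul(5, 172, Add(-4, 172)), 346385) = Add(Mul(5, 172, 168), 346385) = Add(144480, 346385) = 490865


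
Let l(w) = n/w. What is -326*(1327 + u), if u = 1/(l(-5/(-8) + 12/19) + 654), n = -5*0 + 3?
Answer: -27117687503/62685 ≈ -4.3260e+5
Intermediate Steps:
n = 3 (n = 0 + 3 = 3)
l(w) = 3/w
u = 191/125370 (u = 1/(3/(-5/(-8) + 12/19) + 654) = 1/(3/(-5*(-⅛) + 12*(1/19)) + 654) = 1/(3/(5/8 + 12/19) + 654) = 1/(3/(191/152) + 654) = 1/(3*(152/191) + 654) = 1/(456/191 + 654) = 1/(125370/191) = 191/125370 ≈ 0.0015235)
-326*(1327 + u) = -326*(1327 + 191/125370) = -326*166366181/125370 = -27117687503/62685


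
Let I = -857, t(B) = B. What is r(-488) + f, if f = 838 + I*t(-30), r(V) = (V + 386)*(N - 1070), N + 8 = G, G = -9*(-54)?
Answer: 86932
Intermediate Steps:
G = 486
N = 478 (N = -8 + 486 = 478)
r(V) = -228512 - 592*V (r(V) = (V + 386)*(478 - 1070) = (386 + V)*(-592) = -228512 - 592*V)
f = 26548 (f = 838 - 857*(-30) = 838 + 25710 = 26548)
r(-488) + f = (-228512 - 592*(-488)) + 26548 = (-228512 + 288896) + 26548 = 60384 + 26548 = 86932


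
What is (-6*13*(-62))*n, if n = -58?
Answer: -280488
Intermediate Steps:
(-6*13*(-62))*n = (-6*13*(-62))*(-58) = -78*(-62)*(-58) = 4836*(-58) = -280488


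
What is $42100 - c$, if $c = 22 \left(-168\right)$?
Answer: $45796$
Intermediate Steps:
$c = -3696$
$42100 - c = 42100 - -3696 = 42100 + 3696 = 45796$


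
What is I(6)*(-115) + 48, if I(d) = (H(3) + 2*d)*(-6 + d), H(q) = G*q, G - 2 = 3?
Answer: 48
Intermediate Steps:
G = 5 (G = 2 + 3 = 5)
H(q) = 5*q
I(d) = (-6 + d)*(15 + 2*d) (I(d) = (5*3 + 2*d)*(-6 + d) = (15 + 2*d)*(-6 + d) = (-6 + d)*(15 + 2*d))
I(6)*(-115) + 48 = (-90 + 2*6**2 + 3*6)*(-115) + 48 = (-90 + 2*36 + 18)*(-115) + 48 = (-90 + 72 + 18)*(-115) + 48 = 0*(-115) + 48 = 0 + 48 = 48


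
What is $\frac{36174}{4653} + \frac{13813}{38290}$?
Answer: $\frac{483124783}{59387790} \approx 8.1351$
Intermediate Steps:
$\frac{36174}{4653} + \frac{13813}{38290} = 36174 \cdot \frac{1}{4653} + 13813 \cdot \frac{1}{38290} = \frac{12058}{1551} + \frac{13813}{38290} = \frac{483124783}{59387790}$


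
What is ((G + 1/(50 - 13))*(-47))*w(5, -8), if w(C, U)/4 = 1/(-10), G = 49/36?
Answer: 86903/3330 ≈ 26.097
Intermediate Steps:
G = 49/36 (G = 49*(1/36) = 49/36 ≈ 1.3611)
w(C, U) = -2/5 (w(C, U) = 4/(-10) = 4*(-1/10) = -2/5)
((G + 1/(50 - 13))*(-47))*w(5, -8) = ((49/36 + 1/(50 - 13))*(-47))*(-2/5) = ((49/36 + 1/37)*(-47))*(-2/5) = ((1849/1332)*(-47))*(-2/5) = -86903/1332*(-2/5) = 86903/3330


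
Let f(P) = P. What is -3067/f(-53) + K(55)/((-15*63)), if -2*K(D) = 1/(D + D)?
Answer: 637629353/11018700 ≈ 57.868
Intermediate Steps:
K(D) = -1/(4*D) (K(D) = -1/(2*(D + D)) = -1/(2*D)/2 = -1/(4*D))
-3067/f(-53) + K(55)/((-15*63)) = -3067/(-53) + (-¼/55)/((-15*63)) = -3067*(-1/53) - ¼*1/55/(-945) = 3067/53 - 1/220*(-1/945) = 3067/53 + 1/207900 = 637629353/11018700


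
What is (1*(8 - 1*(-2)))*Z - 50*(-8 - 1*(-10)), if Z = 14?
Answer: 40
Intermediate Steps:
(1*(8 - 1*(-2)))*Z - 50*(-8 - 1*(-10)) = (1*(8 - 1*(-2)))*14 - 50*(-8 - 1*(-10)) = (1*(8 + 2))*14 - 50*(-8 + 10) = (1*10)*14 - 50*2 = 10*14 - 100 = 140 - 100 = 40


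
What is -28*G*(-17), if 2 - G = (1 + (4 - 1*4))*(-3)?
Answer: 2380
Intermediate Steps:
G = 5 (G = 2 - (1 + (4 - 1*4))*(-3) = 2 - (1 + (4 - 4))*(-3) = 2 - (1 + 0)*(-3) = 2 - (-3) = 2 - 1*(-3) = 2 + 3 = 5)
-28*G*(-17) = -28*5*(-17) = -140*(-17) = 2380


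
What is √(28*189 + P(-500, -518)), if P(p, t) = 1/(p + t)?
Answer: √5484225590/1018 ≈ 72.746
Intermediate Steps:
√(28*189 + P(-500, -518)) = √(28*189 + 1/(-500 - 518)) = √(5292 + 1/(-1018)) = √(5292 - 1/1018) = √(5387255/1018) = √5484225590/1018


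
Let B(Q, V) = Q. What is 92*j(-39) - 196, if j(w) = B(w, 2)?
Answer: -3784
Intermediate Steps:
j(w) = w
92*j(-39) - 196 = 92*(-39) - 196 = -3588 - 196 = -3784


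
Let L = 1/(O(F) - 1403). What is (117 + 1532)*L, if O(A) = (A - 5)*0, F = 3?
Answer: -1649/1403 ≈ -1.1753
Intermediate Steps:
O(A) = 0 (O(A) = (-5 + A)*0 = 0)
L = -1/1403 (L = 1/(0 - 1403) = 1/(-1403) = -1/1403 ≈ -0.00071276)
(117 + 1532)*L = (117 + 1532)*(-1/1403) = 1649*(-1/1403) = -1649/1403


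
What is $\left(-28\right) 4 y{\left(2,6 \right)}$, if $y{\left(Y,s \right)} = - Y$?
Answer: $224$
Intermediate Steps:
$\left(-28\right) 4 y{\left(2,6 \right)} = \left(-28\right) 4 \left(\left(-1\right) 2\right) = \left(-112\right) \left(-2\right) = 224$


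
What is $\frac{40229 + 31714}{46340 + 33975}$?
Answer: $\frac{71943}{80315} \approx 0.89576$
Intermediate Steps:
$\frac{40229 + 31714}{46340 + 33975} = \frac{71943}{80315}$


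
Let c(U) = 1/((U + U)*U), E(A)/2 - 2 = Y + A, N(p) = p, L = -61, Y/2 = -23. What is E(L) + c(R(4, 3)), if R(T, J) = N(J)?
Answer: -3779/18 ≈ -209.94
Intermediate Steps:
Y = -46 (Y = 2*(-23) = -46)
R(T, J) = J
E(A) = -88 + 2*A (E(A) = 4 + 2*(-46 + A) = 4 + (-92 + 2*A) = -88 + 2*A)
c(U) = 1/(2*U²) (c(U) = 1/(((2*U))*U) = (1/(2*U))/U = 1/(2*U²))
E(L) + c(R(4, 3)) = (-88 + 2*(-61)) + (½)/3² = (-88 - 122) + (½)*(⅑) = -210 + 1/18 = -3779/18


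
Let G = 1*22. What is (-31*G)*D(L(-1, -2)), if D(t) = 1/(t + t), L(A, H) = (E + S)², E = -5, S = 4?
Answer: -341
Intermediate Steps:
L(A, H) = 1 (L(A, H) = (-5 + 4)² = (-1)² = 1)
G = 22
D(t) = 1/(2*t)
(-31*G)*D(L(-1, -2)) = (-31*22)*((½)/1) = -341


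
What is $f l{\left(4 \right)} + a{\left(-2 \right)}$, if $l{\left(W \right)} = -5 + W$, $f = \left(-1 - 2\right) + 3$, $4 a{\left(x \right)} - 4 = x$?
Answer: $\frac{1}{2} \approx 0.5$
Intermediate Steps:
$a{\left(x \right)} = 1 + \frac{x}{4}$
$f = 0$ ($f = -3 + 3 = 0$)
$f l{\left(4 \right)} + a{\left(-2 \right)} = 0 \left(-5 + 4\right) + \left(1 + \frac{1}{4} \left(-2\right)\right) = 0 \left(-1\right) + \left(1 - \frac{1}{2}\right) = 0 + \frac{1}{2} = \frac{1}{2}$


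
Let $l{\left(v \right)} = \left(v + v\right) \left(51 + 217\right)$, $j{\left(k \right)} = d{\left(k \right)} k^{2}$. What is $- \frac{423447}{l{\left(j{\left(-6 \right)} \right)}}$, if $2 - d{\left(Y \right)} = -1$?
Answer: $- \frac{141149}{19296} \approx -7.3149$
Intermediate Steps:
$d{\left(Y \right)} = 3$ ($d{\left(Y \right)} = 2 - -1 = 2 + 1 = 3$)
$j{\left(k \right)} = 3 k^{2}$
$l{\left(v \right)} = 536 v$ ($l{\left(v \right)} = 2 v 268 = 536 v$)
$- \frac{423447}{l{\left(j{\left(-6 \right)} \right)}} = - \frac{423447}{536 \cdot 3 \left(-6\right)^{2}} = - \frac{423447}{536 \cdot 3 \cdot 36} = - \frac{423447}{536 \cdot 108} = - \frac{423447}{57888} = \left(-423447\right) \frac{1}{57888} = - \frac{141149}{19296}$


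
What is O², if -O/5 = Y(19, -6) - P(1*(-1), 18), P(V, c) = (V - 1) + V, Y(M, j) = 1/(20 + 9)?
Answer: 193600/841 ≈ 230.20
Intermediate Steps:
Y(M, j) = 1/29
P(V, c) = -1 + 2*V (P(V, c) = (-1 + V) + V = -1 + 2*V)
O = -440/29 (O = -5*(1/29 - (-1 + 2*(1*(-1)))) = -5*(1/29 - (-1 + 2*(-1))) = -5*(1/29 - (-1 - 2)) = -5*(1/29 - 1*(-3)) = -5*(1/29 + 3) = -5*88/29 = -440/29 ≈ -15.172)
O² = (-440/29)² = 193600/841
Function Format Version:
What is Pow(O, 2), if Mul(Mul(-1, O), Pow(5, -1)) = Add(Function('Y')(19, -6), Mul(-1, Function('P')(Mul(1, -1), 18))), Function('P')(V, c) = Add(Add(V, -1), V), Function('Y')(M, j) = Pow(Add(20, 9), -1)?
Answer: Rational(193600, 841) ≈ 230.20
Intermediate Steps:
Function('Y')(M, j) = Rational(1, 29) (Function('Y')(M, j) = Pow(29, -1) = Rational(1, 29))
Function('P')(V, c) = Add(-1, Mul(2, V)) (Function('P')(V, c) = Add(Add(-1, V), V) = Add(-1, Mul(2, V)))
O = Rational(-440, 29) (O = Mul(-5, Add(Rational(1, 29), Mul(-1, Add(-1, Mul(2, Mul(1, -1)))))) = Mul(-5, Add(Rational(1, 29), Mul(-1, Add(-1, Mul(2, -1))))) = Mul(-5, Add(Rational(1, 29), Mul(-1, Add(-1, -2)))) = Mul(-5, Add(Rational(1, 29), Mul(-1, -3))) = Mul(-5, Add(Rational(1, 29), 3)) = Mul(-5, Rational(88, 29)) = Rational(-440, 29) ≈ -15.172)
Pow(O, 2) = Pow(Rational(-440, 29), 2) = Rational(193600, 841)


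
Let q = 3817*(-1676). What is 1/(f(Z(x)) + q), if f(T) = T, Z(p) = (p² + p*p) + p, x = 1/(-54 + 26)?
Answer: -392/2507738477 ≈ -1.5632e-7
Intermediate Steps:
x = -1/28 (x = 1/(-28) = -1/28 ≈ -0.035714)
Z(p) = p + 2*p² (Z(p) = (p² + p²) + p = 2*p² + p = p + 2*p²)
q = -6397292
1/(f(Z(x)) + q) = 1/(-(1 + 2*(-1/28))/28 - 6397292) = 1/(-(1 - 1/14)/28 - 6397292) = 1/(-1/28*13/14 - 6397292) = 1/(-13/392 - 6397292) = 1/(-2507738477/392) = -392/2507738477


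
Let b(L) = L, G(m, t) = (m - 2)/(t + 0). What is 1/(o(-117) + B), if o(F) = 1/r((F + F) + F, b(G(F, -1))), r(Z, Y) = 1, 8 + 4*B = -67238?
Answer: -2/33621 ≈ -5.9487e-5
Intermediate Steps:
G(m, t) = (-2 + m)/t
B = -33623/2 (B = -2 + (1/4)*(-67238) = -2 - 33619/2 = -33623/2 ≈ -16812.)
o(F) = 1 (o(F) = 1/1 = 1)
1/(o(-117) + B) = 1/(1 - 33623/2) = 1/(-33621/2) = -2/33621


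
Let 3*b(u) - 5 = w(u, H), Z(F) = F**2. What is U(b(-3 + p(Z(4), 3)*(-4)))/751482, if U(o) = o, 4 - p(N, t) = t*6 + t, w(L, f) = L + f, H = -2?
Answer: 34/1127223 ≈ 3.0163e-5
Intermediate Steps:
p(N, t) = 4 - 7*t (p(N, t) = 4 - (t*6 + t) = 4 - (6*t + t) = 4 - 7*t)
b(u) = 1 + u/3 (b(u) = 5/3 + (u - 2)/3 = 5/3 + (-2 + u)/3 = 5/3 + (-2/3 + u/3) = 1 + u/3)
U(b(-3 + p(Z(4), 3)*(-4)))/751482 = (1 + (-3 + (4 - 7*3)*(-4))/3)/751482 = (1 + (-3 + (4 - 21)*(-4))/3)*(1/751482) = (1 + (-3 - 17*(-4))/3)*(1/751482) = (1 + (-3 + 68)/3)*(1/751482) = (1 + (1/3)*65)*(1/751482) = (1 + 65/3)*(1/751482) = (68/3)*(1/751482) = 34/1127223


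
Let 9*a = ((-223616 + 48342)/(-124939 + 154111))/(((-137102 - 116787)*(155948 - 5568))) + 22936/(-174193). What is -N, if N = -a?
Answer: -1161168294558447889/79368961492059468840 ≈ -0.014630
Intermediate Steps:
a = -1161168294558447889/79368961492059468840 (a = (((-223616 + 48342)/(-124939 + 154111))/(((-137102 - 116787)*(155948 - 5568))) + 22936/(-174193))/9 = ((-175274/29172)/((-253889*150380)) + 22936*(-1/174193))/9 = (-175274*1/29172/(-38179827820) - 22936/174193)/9 = (-7967/1326*(-1/38179827820) - 22936/174193)/9 = (7967/50626451689320 - 22936/174193)/9 = (⅑)*(-1161168294558447889/8818773499117718760) = -1161168294558447889/79368961492059468840 ≈ -0.014630)
N = 1161168294558447889/79368961492059468840 (N = -1*(-1161168294558447889/79368961492059468840) = 1161168294558447889/79368961492059468840 ≈ 0.014630)
-N = -1*1161168294558447889/79368961492059468840 = -1161168294558447889/79368961492059468840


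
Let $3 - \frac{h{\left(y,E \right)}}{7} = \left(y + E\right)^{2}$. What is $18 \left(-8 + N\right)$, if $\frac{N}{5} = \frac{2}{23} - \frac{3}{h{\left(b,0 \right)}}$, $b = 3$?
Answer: $- \frac{20889}{161} \approx -129.75$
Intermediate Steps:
$h{\left(y,E \right)} = 21 - 7 \left(E + y\right)^{2}$ ($h{\left(y,E \right)} = 21 - 7 \left(y + E\right)^{2} = 21 - 7 \left(E + y\right)^{2}$)
$N = \frac{255}{322}$ ($N = 5 \left(\frac{2}{23} - \frac{3}{21 - 7 \left(0 + 3\right)^{2}}\right) = 5 \left(2 \cdot \frac{1}{23} - \frac{3}{21 - 7 \cdot 3^{2}}\right) = 5 \left(\frac{2}{23} - \frac{3}{21 - 63}\right) = 5 \left(\frac{2}{23} - \frac{3}{-42}\right) = 5 \left(\frac{2}{23} - - \frac{1}{14}\right) = 5 \left(\frac{2}{23} + \frac{1}{14}\right) = 5 \cdot \frac{51}{322} = \frac{255}{322} \approx 0.79193$)
$18 \left(-8 + N\right) = 18 \left(-8 + \frac{255}{322}\right) = 18 \left(- \frac{2321}{322}\right) = - \frac{20889}{161}$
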